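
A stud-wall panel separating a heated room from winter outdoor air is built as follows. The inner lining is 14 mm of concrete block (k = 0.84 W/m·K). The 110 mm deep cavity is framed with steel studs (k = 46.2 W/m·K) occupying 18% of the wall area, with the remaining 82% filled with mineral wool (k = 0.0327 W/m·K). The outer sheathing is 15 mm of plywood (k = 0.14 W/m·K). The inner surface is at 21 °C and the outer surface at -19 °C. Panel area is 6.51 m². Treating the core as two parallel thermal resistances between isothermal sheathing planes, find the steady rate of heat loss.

Q ≈ 1900 W

Sheathing layers in series; stud and cavity paths in parallel between them.
R_inner = 0.014/(0.84×6.51) = 0.00256 K/W
R_stud  = 0.11/(46.2×0.18×6.51) = 0.002032 K/W
R_cav   = 0.11/(0.0327×0.82×6.51) = 0.6302 K/W
1/R_core = 1/R_stud + 1/R_cav → R_core = 0.002025 K/W
R_outer = 0.015/(0.14×6.51) = 0.01646 K/W
R_total = 0.02104 K/W
Q = ΔT/R_total = 40/0.02104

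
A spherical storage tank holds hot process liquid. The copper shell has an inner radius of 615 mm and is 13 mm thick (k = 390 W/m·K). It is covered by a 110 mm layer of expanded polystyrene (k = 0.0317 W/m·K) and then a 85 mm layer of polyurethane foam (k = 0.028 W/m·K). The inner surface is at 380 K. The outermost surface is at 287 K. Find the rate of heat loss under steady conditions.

Radial (spherical) resistances in series:
R_copper shell = (1/0.615 − 1/0.628)/(4π×390) = 6.868×10^-6 K/W
R_expanded polystyrene = (1/0.628 − 1/0.738)/(4π×0.0317) = 0.5958 K/W
R_polyurethane foam = (1/0.738 − 1/0.823)/(4π×0.028) = 0.3977 K/W
R_total = 0.9936 K/W
Q = ΔT/R_total = 93/0.9936

Q ≈ 93.6 W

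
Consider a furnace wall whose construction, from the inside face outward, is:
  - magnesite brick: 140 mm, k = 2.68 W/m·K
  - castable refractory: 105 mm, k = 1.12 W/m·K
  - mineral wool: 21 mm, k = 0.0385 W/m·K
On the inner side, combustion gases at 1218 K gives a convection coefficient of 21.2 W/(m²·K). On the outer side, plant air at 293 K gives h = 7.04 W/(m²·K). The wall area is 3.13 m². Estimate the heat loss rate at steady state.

Q ≈ 3290 W

Thermal resistances in series:
R_inner film = 1/(h_i·A) = 1/(21.2×3.13) = 0.01507 K/W
R_magnesite brick = L/(kA) = 0.14/(2.68×3.13) = 0.01669 K/W
R_castable refractory = L/(kA) = 0.105/(1.12×3.13) = 0.02995 K/W
R_mineral wool = L/(kA) = 0.021/(0.0385×3.13) = 0.1743 K/W
R_outer film = 1/(h_o·A) = 1/(7.04×3.13) = 0.04538 K/W
R_total = 0.2814 K/W
Q = ΔT / R_total = 925 / 0.2814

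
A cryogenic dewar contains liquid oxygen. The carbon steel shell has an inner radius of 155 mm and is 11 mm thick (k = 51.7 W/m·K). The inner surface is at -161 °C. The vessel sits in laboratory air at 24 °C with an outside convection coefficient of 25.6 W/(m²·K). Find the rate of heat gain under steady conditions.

Q ≈ 1630 W

For a spherical shell R = (1/r₁ − 1/r₂)/(4πk); film R = 1/(h·4πr²). In series:
R_carbon steel shell = (1/0.155 − 1/0.166)/(4π×51.7) = 6.58×10^-4 K/W
R_outer film = 1/(h·4πr_o²) = 1/(25.6×4π×0.166²) = 0.1128 K/W
R_total = 0.1135 K/W
Q = ΔT/R_total = 185/0.1135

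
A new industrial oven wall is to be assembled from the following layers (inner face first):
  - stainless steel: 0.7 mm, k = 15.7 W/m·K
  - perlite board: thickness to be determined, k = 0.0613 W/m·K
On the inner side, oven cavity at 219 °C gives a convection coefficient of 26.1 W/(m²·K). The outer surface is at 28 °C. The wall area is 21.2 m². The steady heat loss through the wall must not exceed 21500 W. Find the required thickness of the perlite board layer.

Treating each layer as a thermal resistance in series:
R_inner film = 1/(h_i·A) = 1/(26.1×21.2) = 0.001807 K/W
R_stainless steel = L/(kA) = 0.0007/(15.7×21.2) = 2.103×10^-6 K/W
Sum of the known resistances R_other = 0.001809 K/W
Required total resistance R_tot = ΔT/Q_allow = 191/21500 = 0.008884 K/W
R_perlite board = R_tot − R_other = 0.007074 K/W
L = R·k·A = 0.007074×0.0613×21.2

L ≈ 9.19 mm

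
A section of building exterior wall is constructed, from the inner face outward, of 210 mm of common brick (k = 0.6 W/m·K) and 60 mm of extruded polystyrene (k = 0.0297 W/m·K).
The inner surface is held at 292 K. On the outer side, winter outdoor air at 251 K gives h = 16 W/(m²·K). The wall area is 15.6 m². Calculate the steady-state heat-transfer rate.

Q ≈ 263 W

Thermal resistances in series:
R_common brick = L/(kA) = 0.21/(0.6×15.6) = 0.02244 K/W
R_extruded polystyrene = L/(kA) = 0.06/(0.0297×15.6) = 0.1295 K/W
R_outer film = 1/(h_o·A) = 1/(16×15.6) = 0.004006 K/W
R_total = 0.1559 K/W
Q = ΔT / R_total = 41 / 0.1559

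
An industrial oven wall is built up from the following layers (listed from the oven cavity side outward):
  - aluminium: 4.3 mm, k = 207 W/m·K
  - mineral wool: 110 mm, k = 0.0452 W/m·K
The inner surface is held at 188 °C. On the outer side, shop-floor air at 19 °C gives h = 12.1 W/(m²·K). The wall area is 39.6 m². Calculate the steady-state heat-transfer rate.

Q ≈ 2660 W

Using the resistance-network approach (series):
R_aluminium = L/(kA) = 0.0043/(207×39.6) = 5.246×10^-7 K/W
R_mineral wool = L/(kA) = 0.11/(0.0452×39.6) = 0.06146 K/W
R_outer film = 1/(h_o·A) = 1/(12.1×39.6) = 0.002087 K/W
R_total = 0.06354 K/W
Q = ΔT / R_total = 169 / 0.06354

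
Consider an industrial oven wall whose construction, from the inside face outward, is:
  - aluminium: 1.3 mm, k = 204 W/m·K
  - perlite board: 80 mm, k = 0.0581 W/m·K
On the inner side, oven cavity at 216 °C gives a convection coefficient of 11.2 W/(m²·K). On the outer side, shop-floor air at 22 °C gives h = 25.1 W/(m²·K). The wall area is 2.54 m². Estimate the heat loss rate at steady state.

Model the wall as resistances in series:
R_inner film = 1/(h_i·A) = 1/(11.2×2.54) = 0.03515 K/W
R_aluminium = L/(kA) = 0.0013/(204×2.54) = 2.509×10^-6 K/W
R_perlite board = L/(kA) = 0.08/(0.0581×2.54) = 0.5421 K/W
R_outer film = 1/(h_o·A) = 1/(25.1×2.54) = 0.01569 K/W
R_total = 0.5929 K/W
Q = ΔT / R_total = 194 / 0.5929

Q ≈ 327 W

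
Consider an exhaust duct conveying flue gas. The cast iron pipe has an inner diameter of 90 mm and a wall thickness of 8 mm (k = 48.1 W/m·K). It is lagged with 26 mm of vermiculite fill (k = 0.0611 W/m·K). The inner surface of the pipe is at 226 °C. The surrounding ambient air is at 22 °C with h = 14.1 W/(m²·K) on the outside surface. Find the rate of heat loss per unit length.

Cylindrical conduction, so R = ln(r₂/r₁)/(2πkL) per layer, in series:
R_cast iron pipe wall = ln(53/45)/(2π×48.1×1) = 5.414×10^-4 K/W
R_vermiculite fill = ln(79/53)/(2π×0.0611×1) = 1.04 K/W
R_outer film = 1/(h_o·2πr_oL) = 1/(14.1×2π×0.079×1) = 0.1429 K/W
R_total = 1.183 K/W
Q = ΔT/R_total = 204/1.183

q′ ≈ 172 W/m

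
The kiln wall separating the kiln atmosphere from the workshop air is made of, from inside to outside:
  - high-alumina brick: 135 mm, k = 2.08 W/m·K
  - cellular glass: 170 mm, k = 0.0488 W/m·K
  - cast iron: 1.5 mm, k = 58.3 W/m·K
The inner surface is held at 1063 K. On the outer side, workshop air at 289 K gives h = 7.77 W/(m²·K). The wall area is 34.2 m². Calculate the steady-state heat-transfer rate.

Series thermal resistances:
R_high-alumina brick = L/(kA) = 0.135/(2.08×34.2) = 0.001898 K/W
R_cellular glass = L/(kA) = 0.17/(0.0488×34.2) = 0.1019 K/W
R_cast iron = L/(kA) = 0.0015/(58.3×34.2) = 7.523×10^-7 K/W
R_outer film = 1/(h_o·A) = 1/(7.77×34.2) = 0.003763 K/W
R_total = 0.1075 K/W
Q = ΔT / R_total = 774 / 0.1075

Q ≈ 7200 W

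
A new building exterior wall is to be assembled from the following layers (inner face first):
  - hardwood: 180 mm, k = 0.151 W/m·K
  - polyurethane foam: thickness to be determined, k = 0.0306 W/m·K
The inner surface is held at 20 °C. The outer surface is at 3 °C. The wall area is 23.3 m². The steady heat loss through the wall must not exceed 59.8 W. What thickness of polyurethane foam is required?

L ≈ 166 mm

Using the resistance-network approach (series):
R_hardwood = L/(kA) = 0.18/(0.151×23.3) = 0.05116 K/W
Sum of the known resistances R_other = 0.05116 K/W
Required total resistance R_tot = ΔT/Q_allow = 17/59.8 = 0.2843 K/W
R_polyurethane foam = R_tot − R_other = 0.2331 K/W
L = R·k·A = 0.2331×0.0306×23.3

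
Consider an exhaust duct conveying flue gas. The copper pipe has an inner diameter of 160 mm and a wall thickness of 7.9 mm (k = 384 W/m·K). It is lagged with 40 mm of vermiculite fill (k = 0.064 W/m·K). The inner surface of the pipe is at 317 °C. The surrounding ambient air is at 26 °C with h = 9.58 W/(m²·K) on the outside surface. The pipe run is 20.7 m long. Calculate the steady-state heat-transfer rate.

Q ≈ 5670 W

Cylindrical conduction, so R = ln(r₂/r₁)/(2πkL) per layer, in series:
R_copper pipe wall = ln(87.9/80)/(2π×384×20.7) = 1.886×10^-6 K/W
R_vermiculite fill = ln(127.9/87.9)/(2π×0.064×20.7) = 0.04506 K/W
R_outer film = 1/(h_o·2πr_oL) = 1/(9.58×2π×0.1279×20.7) = 0.006275 K/W
R_total = 0.05133 K/W
Q = ΔT/R_total = 291/0.05133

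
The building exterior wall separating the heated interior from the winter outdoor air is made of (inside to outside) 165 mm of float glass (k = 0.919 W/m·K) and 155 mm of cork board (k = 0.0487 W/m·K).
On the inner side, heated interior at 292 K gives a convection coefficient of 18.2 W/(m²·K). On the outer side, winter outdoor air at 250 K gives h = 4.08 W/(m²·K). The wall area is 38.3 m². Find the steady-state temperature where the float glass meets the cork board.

Thermal resistances in series:
R_inner film = 1/(h_i·A) = 1/(18.2×38.3) = 0.001435 K/W
R_float glass = L/(kA) = 0.165/(0.919×38.3) = 0.004688 K/W
R_cork board = L/(kA) = 0.155/(0.0487×38.3) = 0.0831 K/W
R_outer film = 1/(h_o·A) = 1/(4.08×38.3) = 0.006399 K/W
R_total = 0.09562 K/W;  Q = ΔT/R_total = 42/0.09562 = 439.2 W
T_interface = T_inner − Q·ΣR(inner→interface) = 292 − 439×0.006122

T ≈ 289 K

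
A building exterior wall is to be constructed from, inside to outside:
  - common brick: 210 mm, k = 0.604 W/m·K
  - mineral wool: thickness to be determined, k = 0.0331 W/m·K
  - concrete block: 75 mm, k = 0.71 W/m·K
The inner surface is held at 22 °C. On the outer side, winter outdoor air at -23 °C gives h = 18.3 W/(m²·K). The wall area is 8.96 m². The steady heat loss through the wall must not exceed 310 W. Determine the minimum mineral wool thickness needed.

L ≈ 26.2 mm

Treating each layer as a thermal resistance in series:
R_common brick = L/(kA) = 0.21/(0.604×8.96) = 0.0388 K/W
R_concrete block = L/(kA) = 0.075/(0.71×8.96) = 0.01179 K/W
R_outer film = 1/(h_o·A) = 1/(18.3×8.96) = 0.006099 K/W
Sum of the known resistances R_other = 0.05669 K/W
Required total resistance R_tot = ΔT/Q_allow = 45/310 = 0.1452 K/W
R_mineral wool = R_tot − R_other = 0.08847 K/W
L = R·k·A = 0.08847×0.0331×8.96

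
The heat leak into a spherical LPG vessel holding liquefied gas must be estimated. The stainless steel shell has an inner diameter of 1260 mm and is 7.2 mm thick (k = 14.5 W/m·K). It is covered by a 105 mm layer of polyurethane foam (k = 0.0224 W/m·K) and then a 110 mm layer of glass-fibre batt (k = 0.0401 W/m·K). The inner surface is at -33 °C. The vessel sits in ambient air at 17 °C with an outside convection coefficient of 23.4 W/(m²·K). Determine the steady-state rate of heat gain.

Radial (spherical) resistances in series:
R_stainless steel shell = (1/0.63 − 1/0.6372)/(4π×14.5) = 9.843×10^-5 K/W
R_polyurethane foam = (1/0.6372 − 1/0.7422)/(4π×0.0224) = 0.7887 K/W
R_glass-fibre batt = (1/0.7422 − 1/0.8522)/(4π×0.0401) = 0.3451 K/W
R_outer film = 1/(h·4πr_o²) = 1/(23.4×4π×0.8522²) = 0.004683 K/W
R_total = 1.139 K/W
Q = ΔT/R_total = 50/1.139

Q ≈ 43.9 W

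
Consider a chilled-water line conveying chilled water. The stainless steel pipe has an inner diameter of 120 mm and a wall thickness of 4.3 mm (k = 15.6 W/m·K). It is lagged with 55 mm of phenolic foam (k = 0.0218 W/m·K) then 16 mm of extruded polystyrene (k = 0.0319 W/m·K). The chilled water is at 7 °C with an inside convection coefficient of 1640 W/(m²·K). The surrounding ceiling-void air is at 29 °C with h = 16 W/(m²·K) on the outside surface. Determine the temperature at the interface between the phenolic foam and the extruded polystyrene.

Treating each annulus and film as a series resistance:
R_inner film = 1/(h_i·2πr₁L) = 1/(1640×2π×0.06×1) = 0.001617 K/W
R_stainless steel pipe wall = ln(64.3/60)/(2π×15.6×1) = 7.061×10^-4 K/W
R_phenolic foam = ln(119.3/64.3)/(2π×0.0218×1) = 4.512 K/W
R_extruded polystyrene = ln(135.3/119.3)/(2π×0.0319×1) = 0.6279 K/W
R_outer film = 1/(h_o·2πr_oL) = 1/(16×2π×0.1353×1) = 0.07352 K/W
R_total = 5.216 K/W
Q = ΔT/R_total = 22/5.216
Q = 4.22 W/m
T_interface = T_inner + Q·ΣR(inner→interface) = 7 + 4.22×4.515

T ≈ 26 °C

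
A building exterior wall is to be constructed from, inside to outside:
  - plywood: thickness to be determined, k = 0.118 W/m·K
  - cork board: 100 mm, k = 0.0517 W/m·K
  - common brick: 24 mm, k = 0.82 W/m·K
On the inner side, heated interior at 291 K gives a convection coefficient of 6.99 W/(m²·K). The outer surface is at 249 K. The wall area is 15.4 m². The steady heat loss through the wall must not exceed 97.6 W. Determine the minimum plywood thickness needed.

Series thermal resistances:
R_inner film = 1/(h_i·A) = 1/(6.99×15.4) = 0.00929 K/W
R_cork board = L/(kA) = 0.1/(0.0517×15.4) = 0.1256 K/W
R_common brick = L/(kA) = 0.024/(0.82×15.4) = 0.001901 K/W
Sum of the known resistances R_other = 0.1368 K/W
Required total resistance R_tot = ΔT/Q_allow = 42/97.6 = 0.4303 K/W
R_plywood = R_tot − R_other = 0.2935 K/W
L = R·k·A = 0.2935×0.118×15.4

L ≈ 533 mm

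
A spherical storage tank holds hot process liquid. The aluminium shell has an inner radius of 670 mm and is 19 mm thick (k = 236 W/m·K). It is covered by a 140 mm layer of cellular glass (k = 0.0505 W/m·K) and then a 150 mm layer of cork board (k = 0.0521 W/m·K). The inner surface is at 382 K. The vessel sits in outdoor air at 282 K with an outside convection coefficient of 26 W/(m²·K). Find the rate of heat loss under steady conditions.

Q ≈ 149 W

Radial (spherical) resistances in series:
R_aluminium shell = (1/0.67 − 1/0.689)/(4π×236) = 1.388×10^-5 K/W
R_cellular glass = (1/0.689 − 1/0.829)/(4π×0.0505) = 0.3862 K/W
R_cork board = (1/0.829 − 1/0.979)/(4π×0.0521) = 0.2823 K/W
R_outer film = 1/(h·4πr_o²) = 1/(26×4π×0.979²) = 0.003193 K/W
R_total = 0.6717 K/W
Q = ΔT/R_total = 100/0.6717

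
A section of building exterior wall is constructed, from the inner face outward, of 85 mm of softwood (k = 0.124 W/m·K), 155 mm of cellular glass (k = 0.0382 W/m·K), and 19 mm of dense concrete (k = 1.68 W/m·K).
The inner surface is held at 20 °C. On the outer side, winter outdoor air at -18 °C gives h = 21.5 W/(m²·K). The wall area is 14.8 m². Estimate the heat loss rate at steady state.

Series thermal resistances:
R_softwood = L/(kA) = 0.085/(0.124×14.8) = 0.04632 K/W
R_cellular glass = L/(kA) = 0.155/(0.0382×14.8) = 0.2742 K/W
R_dense concrete = L/(kA) = 0.019/(1.68×14.8) = 7.642×10^-4 K/W
R_outer film = 1/(h_o·A) = 1/(21.5×14.8) = 0.003143 K/W
R_total = 0.3244 K/W
Q = ΔT / R_total = 38 / 0.3244

Q ≈ 117 W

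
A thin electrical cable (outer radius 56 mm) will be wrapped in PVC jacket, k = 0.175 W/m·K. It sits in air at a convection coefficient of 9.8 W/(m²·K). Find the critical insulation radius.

r_cr ≈ 17.9 mm

For a cylinder r_cr = k/h = 0.175/9.8
r_cr = 17.9 mm; since the bare radius (56 mm) is above r_cr, any added insulation will reduce heat loss.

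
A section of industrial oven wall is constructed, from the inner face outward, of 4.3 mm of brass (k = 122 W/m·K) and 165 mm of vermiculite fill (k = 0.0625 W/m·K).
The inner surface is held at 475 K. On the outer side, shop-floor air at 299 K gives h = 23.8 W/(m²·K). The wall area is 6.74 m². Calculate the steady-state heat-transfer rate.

Q ≈ 442 W

Using the resistance-network approach (series):
R_brass = L/(kA) = 0.0043/(122×6.74) = 5.229×10^-6 K/W
R_vermiculite fill = L/(kA) = 0.165/(0.0625×6.74) = 0.3917 K/W
R_outer film = 1/(h_o·A) = 1/(23.8×6.74) = 0.006234 K/W
R_total = 0.3979 K/W
Q = ΔT / R_total = 176 / 0.3979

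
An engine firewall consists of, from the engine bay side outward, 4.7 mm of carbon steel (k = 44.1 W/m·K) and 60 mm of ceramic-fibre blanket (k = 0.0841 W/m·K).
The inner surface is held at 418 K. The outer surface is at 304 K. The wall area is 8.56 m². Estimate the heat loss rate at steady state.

Q ≈ 1370 W

Using the resistance-network approach (series):
R_carbon steel = L/(kA) = 0.0047/(44.1×8.56) = 1.245×10^-5 K/W
R_ceramic-fibre blanket = L/(kA) = 0.06/(0.0841×8.56) = 0.08335 K/W
R_total = 0.08336 K/W
Q = ΔT / R_total = 114 / 0.08336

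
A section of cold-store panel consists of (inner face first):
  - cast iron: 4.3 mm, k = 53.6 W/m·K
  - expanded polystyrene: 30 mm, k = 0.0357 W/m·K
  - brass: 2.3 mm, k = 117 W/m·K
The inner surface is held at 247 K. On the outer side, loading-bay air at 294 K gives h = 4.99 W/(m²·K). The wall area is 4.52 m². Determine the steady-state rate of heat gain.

Q ≈ 204 W

Using the resistance-network approach (series):
R_cast iron = L/(kA) = 0.0043/(53.6×4.52) = 1.775×10^-5 K/W
R_expanded polystyrene = L/(kA) = 0.03/(0.0357×4.52) = 0.1859 K/W
R_brass = L/(kA) = 0.0023/(117×4.52) = 4.349×10^-6 K/W
R_outer film = 1/(h_o·A) = 1/(4.99×4.52) = 0.04434 K/W
R_total = 0.2303 K/W
Q = ΔT / R_total = 47 / 0.2303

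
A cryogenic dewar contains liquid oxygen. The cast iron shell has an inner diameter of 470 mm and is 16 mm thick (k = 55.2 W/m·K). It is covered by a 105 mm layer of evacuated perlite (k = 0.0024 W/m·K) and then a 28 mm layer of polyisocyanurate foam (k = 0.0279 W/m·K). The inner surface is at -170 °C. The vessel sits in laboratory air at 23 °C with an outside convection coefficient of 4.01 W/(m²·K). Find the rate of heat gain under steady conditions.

For a spherical shell R = (1/r₁ − 1/r₂)/(4πk); film R = 1/(h·4πr²). In series:
R_cast iron shell = (1/0.235 − 1/0.251)/(4π×55.2) = 3.91×10^-4 K/W
R_evacuated perlite = (1/0.251 − 1/0.356)/(4π×0.0024) = 38.96 K/W
R_polyisocyanurate foam = (1/0.356 − 1/0.384)/(4π×0.0279) = 0.5842 K/W
R_outer film = 1/(h·4πr_o²) = 1/(4.01×4π×0.384²) = 0.1346 K/W
R_total = 39.68 K/W
Q = ΔT/R_total = 193/39.68

Q ≈ 4.86 W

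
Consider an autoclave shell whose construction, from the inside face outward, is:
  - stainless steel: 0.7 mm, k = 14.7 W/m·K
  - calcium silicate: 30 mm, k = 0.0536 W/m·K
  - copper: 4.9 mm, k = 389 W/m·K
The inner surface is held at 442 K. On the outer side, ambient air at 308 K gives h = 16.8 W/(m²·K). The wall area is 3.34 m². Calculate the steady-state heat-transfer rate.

Q ≈ 723 W

Model the wall as resistances in series:
R_stainless steel = L/(kA) = 0.0007/(14.7×3.34) = 1.426×10^-5 K/W
R_calcium silicate = L/(kA) = 0.03/(0.0536×3.34) = 0.1676 K/W
R_copper = L/(kA) = 0.0049/(389×3.34) = 3.771×10^-6 K/W
R_outer film = 1/(h_o·A) = 1/(16.8×3.34) = 0.01782 K/W
R_total = 0.1854 K/W
Q = ΔT / R_total = 134 / 0.1854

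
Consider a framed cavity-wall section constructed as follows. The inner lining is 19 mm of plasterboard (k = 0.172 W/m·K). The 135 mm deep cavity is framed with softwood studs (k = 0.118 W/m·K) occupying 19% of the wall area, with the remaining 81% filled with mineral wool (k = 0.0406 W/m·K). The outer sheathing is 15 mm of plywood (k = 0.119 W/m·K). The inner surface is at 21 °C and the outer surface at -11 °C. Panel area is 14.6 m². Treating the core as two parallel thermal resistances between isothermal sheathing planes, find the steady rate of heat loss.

Sheathing layers in series; stud and cavity paths in parallel between them.
R_inner = 0.019/(0.172×14.6) = 0.007566 K/W
R_stud  = 0.135/(0.118×0.19×14.6) = 0.4124 K/W
R_cav   = 0.135/(0.0406×0.81×14.6) = 0.2812 K/W
1/R_core = 1/R_stud + 1/R_cav → R_core = 0.1672 K/W
R_outer = 0.015/(0.119×14.6) = 0.008634 K/W
R_total = 0.1834 K/W
Q = ΔT/R_total = 32/0.1834

Q ≈ 174 W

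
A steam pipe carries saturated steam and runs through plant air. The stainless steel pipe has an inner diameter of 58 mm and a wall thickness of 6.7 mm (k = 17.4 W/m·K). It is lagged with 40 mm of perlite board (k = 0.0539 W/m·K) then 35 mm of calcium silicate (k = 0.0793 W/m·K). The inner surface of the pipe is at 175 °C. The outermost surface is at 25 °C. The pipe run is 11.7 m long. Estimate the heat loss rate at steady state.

Q ≈ 588 W

For a radial system each layer contributes R = ln(r_out/r_in)/(2πkL); films add R = 1/(hA).
R_stainless steel pipe wall = ln(35.7/29)/(2π×17.4×11.7) = 1.625×10^-4 K/W
R_perlite board = ln(75.7/35.7)/(2π×0.0539×11.7) = 0.1897 K/W
R_calcium silicate = ln(110.7/75.7)/(2π×0.0793×11.7) = 0.06519 K/W
R_total = 0.255 K/W
Q = ΔT/R_total = 150/0.255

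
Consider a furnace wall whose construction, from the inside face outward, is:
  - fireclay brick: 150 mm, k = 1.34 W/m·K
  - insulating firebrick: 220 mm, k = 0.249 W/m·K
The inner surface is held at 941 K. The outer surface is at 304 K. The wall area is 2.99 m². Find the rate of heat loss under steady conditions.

Series thermal resistances:
R_fireclay brick = L/(kA) = 0.15/(1.34×2.99) = 0.03744 K/W
R_insulating firebrick = L/(kA) = 0.22/(0.249×2.99) = 0.2955 K/W
R_total = 0.3329 K/W
Q = ΔT / R_total = 637 / 0.3329

Q ≈ 1910 W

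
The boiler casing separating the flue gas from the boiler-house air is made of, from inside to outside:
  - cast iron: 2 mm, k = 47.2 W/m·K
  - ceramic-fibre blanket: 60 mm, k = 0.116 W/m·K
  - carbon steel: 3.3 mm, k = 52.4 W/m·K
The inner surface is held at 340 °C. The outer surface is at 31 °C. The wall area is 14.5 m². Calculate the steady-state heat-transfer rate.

Q ≈ 8660 W

Treating each layer as a thermal resistance in series:
R_cast iron = L/(kA) = 0.002/(47.2×14.5) = 2.922×10^-6 K/W
R_ceramic-fibre blanket = L/(kA) = 0.06/(0.116×14.5) = 0.03567 K/W
R_carbon steel = L/(kA) = 0.0033/(52.4×14.5) = 4.343×10^-6 K/W
R_total = 0.03568 K/W
Q = ΔT / R_total = 309 / 0.03568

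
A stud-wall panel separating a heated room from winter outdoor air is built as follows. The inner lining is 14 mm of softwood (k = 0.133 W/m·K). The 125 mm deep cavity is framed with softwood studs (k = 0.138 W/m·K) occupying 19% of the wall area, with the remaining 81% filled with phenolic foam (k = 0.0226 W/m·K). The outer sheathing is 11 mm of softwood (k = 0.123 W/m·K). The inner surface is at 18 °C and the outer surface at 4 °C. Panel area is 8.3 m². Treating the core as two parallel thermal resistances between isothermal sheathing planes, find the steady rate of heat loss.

Q ≈ 38.7 W

Sheathing layers in series; stud and cavity paths in parallel between them.
R_inner = 0.014/(0.133×8.3) = 0.01268 K/W
R_stud  = 0.125/(0.138×0.19×8.3) = 0.5744 K/W
R_cav   = 0.125/(0.0226×0.81×8.3) = 0.8227 K/W
1/R_core = 1/R_stud + 1/R_cav → R_core = 0.3382 K/W
R_outer = 0.011/(0.123×8.3) = 0.01077 K/W
R_total = 0.3617 K/W
Q = ΔT/R_total = 14/0.3617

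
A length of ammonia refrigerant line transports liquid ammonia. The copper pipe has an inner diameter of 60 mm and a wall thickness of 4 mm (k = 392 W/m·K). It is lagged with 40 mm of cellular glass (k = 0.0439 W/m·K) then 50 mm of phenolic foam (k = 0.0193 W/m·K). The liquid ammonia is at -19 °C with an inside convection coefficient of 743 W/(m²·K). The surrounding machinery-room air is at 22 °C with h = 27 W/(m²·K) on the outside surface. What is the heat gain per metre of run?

For a radial system each layer contributes R = ln(r_out/r_in)/(2πkL); films add R = 1/(hA).
R_inner film = 1/(h_i·2πr₁L) = 1/(743×2π×0.03×1) = 0.00714 K/W
R_copper pipe wall = ln(34/30)/(2π×392×1) = 5.082×10^-5 K/W
R_cellular glass = ln(74/34)/(2π×0.0439×1) = 2.819 K/W
R_phenolic foam = ln(124/74)/(2π×0.0193×1) = 4.257 K/W
R_outer film = 1/(h_o·2πr_oL) = 1/(27×2π×0.124×1) = 0.04754 K/W
R_total = 7.131 K/W
Q = ΔT/R_total = 41/7.131

q′ ≈ 5.75 W/m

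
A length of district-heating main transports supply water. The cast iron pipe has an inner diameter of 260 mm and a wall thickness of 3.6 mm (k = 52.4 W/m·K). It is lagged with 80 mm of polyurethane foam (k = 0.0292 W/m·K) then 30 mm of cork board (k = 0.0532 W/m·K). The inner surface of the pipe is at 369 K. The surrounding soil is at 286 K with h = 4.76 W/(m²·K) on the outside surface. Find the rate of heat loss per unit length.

q′ ≈ 26.9 W/m

Treating each annulus and film as a series resistance:
R_cast iron pipe wall = ln(133.6/130)/(2π×52.4×1) = 8.297×10^-5 K/W
R_polyurethane foam = ln(213.6/133.6)/(2π×0.0292×1) = 2.558 K/W
R_cork board = ln(243.6/213.6)/(2π×0.0532×1) = 0.3932 K/W
R_outer film = 1/(h_o·2πr_oL) = 1/(4.76×2π×0.2436×1) = 0.1373 K/W
R_total = 3.088 K/W
Q = ΔT/R_total = 83/3.088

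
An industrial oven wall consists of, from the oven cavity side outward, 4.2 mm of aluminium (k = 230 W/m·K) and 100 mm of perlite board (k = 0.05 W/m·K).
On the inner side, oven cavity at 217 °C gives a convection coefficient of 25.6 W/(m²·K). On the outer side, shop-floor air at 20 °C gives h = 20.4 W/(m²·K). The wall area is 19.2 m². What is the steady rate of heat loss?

Treating each layer as a thermal resistance in series:
R_inner film = 1/(h_i·A) = 1/(25.6×19.2) = 0.002035 K/W
R_aluminium = L/(kA) = 0.0042/(230×19.2) = 9.511×10^-7 K/W
R_perlite board = L/(kA) = 0.1/(0.05×19.2) = 0.1042 K/W
R_outer film = 1/(h_o·A) = 1/(20.4×19.2) = 0.002553 K/W
R_total = 0.1088 K/W
Q = ΔT / R_total = 197 / 0.1088

Q ≈ 1810 W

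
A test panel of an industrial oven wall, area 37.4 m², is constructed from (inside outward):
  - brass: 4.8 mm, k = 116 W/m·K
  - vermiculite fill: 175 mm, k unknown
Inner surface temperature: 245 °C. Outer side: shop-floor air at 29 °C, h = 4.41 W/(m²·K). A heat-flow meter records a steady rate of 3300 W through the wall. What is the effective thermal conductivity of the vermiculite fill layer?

Model the wall as resistances in series:
R_brass = L/(kA) = 0.0048/(116×37.4) = 1.106×10^-6 K/W
R_outer film = 1/(h_o·A) = 1/(4.41×37.4) = 0.006063 K/W
Sum of known resistances R_other = 0.006064 K/W
Total R = ΔT/Q = 216/3300 = 0.06545 K/W
R_vermiculite fill = R_total − R_other = 0.05939 K/W
k = L/(R·A) = 0.175/(0.05939×37.4)

k ≈ 0.0788 W/(m·K)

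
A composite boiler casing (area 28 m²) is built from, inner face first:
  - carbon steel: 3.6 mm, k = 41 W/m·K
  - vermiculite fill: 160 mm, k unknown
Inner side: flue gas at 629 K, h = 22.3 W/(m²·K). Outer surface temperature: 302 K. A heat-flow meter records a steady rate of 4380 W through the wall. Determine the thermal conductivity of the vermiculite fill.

Thermal resistances in series:
R_inner film = 1/(h_i·A) = 1/(22.3×28) = 0.001602 K/W
R_carbon steel = L/(kA) = 0.0036/(41×28) = 3.136×10^-6 K/W
Sum of known resistances R_other = 0.001605 K/W
Total R = ΔT/Q = 327/4380 = 0.07466 K/W
R_vermiculite fill = R_total − R_other = 0.07305 K/W
k = L/(R·A) = 0.16/(0.07305×28)

k ≈ 0.0782 W/(m·K)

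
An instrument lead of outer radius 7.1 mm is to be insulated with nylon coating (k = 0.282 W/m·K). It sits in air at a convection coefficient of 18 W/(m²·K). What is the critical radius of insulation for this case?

r_cr ≈ 15.7 mm

For a cylinder r_cr = k/h = 0.282/18
r_cr = 15.7 mm; since the bare radius (7.1 mm) is below r_cr, adding a thin layer of insulation will *increase* heat loss.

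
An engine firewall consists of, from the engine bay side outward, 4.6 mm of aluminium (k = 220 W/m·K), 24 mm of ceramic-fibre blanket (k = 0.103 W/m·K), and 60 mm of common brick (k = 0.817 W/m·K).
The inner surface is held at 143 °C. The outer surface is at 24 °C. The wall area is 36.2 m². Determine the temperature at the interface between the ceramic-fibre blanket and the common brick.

T ≈ 52.5 °C

Model the wall as resistances in series:
R_aluminium = L/(kA) = 0.0046/(220×36.2) = 5.776×10^-7 K/W
R_ceramic-fibre blanket = L/(kA) = 0.024/(0.103×36.2) = 0.006437 K/W
R_common brick = L/(kA) = 0.06/(0.817×36.2) = 0.002029 K/W
R_total = 0.008466 K/W;  Q = ΔT/R_total = 119/0.008466 = 14060 W
T_interface = T_inner − Q·ΣR(inner→interface) = 143 − 14100×0.006437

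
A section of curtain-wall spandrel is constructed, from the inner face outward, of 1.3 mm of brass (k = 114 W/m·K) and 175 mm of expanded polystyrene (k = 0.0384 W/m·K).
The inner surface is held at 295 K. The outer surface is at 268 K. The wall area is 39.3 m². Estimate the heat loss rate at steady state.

Q ≈ 233 W

Thermal resistances in series:
R_brass = L/(kA) = 0.0013/(114×39.3) = 2.902×10^-7 K/W
R_expanded polystyrene = L/(kA) = 0.175/(0.0384×39.3) = 0.116 K/W
R_total = 0.116 K/W
Q = ΔT / R_total = 27 / 0.116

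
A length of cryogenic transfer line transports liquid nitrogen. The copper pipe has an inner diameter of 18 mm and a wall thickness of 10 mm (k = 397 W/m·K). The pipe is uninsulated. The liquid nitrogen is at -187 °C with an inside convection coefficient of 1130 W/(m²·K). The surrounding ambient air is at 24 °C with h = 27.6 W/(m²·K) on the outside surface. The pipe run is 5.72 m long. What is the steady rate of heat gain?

Q ≈ 3780 W

Cylindrical conduction, so R = ln(r₂/r₁)/(2πkL) per layer, in series:
R_inner film = 1/(h_i·2πr₁L) = 1/(1130×2π×0.009×5.72) = 0.002736 K/W
R_copper pipe wall = ln(19/9)/(2π×397×5.72) = 5.237×10^-5 K/W
R_outer film = 1/(h_o·2πr_oL) = 1/(27.6×2π×0.019×5.72) = 0.05306 K/W
R_total = 0.05585 K/W
Q = ΔT/R_total = 211/0.05585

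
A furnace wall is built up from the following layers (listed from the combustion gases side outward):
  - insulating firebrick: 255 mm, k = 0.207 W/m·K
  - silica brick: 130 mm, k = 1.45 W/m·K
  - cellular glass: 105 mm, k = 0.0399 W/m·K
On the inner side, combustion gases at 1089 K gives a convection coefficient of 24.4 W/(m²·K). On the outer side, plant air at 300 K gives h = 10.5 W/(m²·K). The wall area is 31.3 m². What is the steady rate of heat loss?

Q ≈ 6040 W

Thermal resistances in series:
R_inner film = 1/(h_i·A) = 1/(24.4×31.3) = 0.001309 K/W
R_insulating firebrick = L/(kA) = 0.255/(0.207×31.3) = 0.03936 K/W
R_silica brick = L/(kA) = 0.13/(1.45×31.3) = 0.002864 K/W
R_cellular glass = L/(kA) = 0.105/(0.0399×31.3) = 0.08408 K/W
R_outer film = 1/(h_o·A) = 1/(10.5×31.3) = 0.003043 K/W
R_total = 0.1306 K/W
Q = ΔT / R_total = 789 / 0.1306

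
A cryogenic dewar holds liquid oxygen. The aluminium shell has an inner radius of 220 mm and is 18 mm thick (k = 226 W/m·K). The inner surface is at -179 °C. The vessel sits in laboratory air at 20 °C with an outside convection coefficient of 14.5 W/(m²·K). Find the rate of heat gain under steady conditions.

Q ≈ 2050 W

Spherical conduction: R = (1/r_in − 1/r_out)/(4πk) per layer; series-sum.
R_aluminium shell = (1/0.22 − 1/0.238)/(4π×226) = 1.21×10^-4 K/W
R_outer film = 1/(h·4πr_o²) = 1/(14.5×4π×0.238²) = 0.09689 K/W
R_total = 0.09701 K/W
Q = ΔT/R_total = 199/0.09701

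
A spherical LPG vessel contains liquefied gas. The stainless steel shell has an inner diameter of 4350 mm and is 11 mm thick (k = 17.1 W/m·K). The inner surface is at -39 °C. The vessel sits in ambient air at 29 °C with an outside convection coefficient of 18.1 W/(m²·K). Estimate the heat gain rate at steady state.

For a spherical shell R = (1/r₁ − 1/r₂)/(4πk); film R = 1/(h·4πr²). In series:
R_stainless steel shell = (1/2.175 − 1/2.186)/(4π×17.1) = 1.077×10^-5 K/W
R_outer film = 1/(h·4πr_o²) = 1/(18.1×4π×2.186²) = 9.2×10^-4 K/W
R_total = 9.308×10^-4 K/W
Q = ΔT/R_total = 68/9.308×10^-4

Q ≈ 73100 W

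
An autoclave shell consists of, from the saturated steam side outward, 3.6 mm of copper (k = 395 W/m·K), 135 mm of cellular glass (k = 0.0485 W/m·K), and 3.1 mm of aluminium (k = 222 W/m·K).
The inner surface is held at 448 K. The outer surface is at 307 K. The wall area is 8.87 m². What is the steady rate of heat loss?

Q ≈ 449 W

Treating each layer as a thermal resistance in series:
R_copper = L/(kA) = 0.0036/(395×8.87) = 1.027×10^-6 K/W
R_cellular glass = L/(kA) = 0.135/(0.0485×8.87) = 0.3138 K/W
R_aluminium = L/(kA) = 0.0031/(222×8.87) = 1.574×10^-6 K/W
R_total = 0.3138 K/W
Q = ΔT / R_total = 141 / 0.3138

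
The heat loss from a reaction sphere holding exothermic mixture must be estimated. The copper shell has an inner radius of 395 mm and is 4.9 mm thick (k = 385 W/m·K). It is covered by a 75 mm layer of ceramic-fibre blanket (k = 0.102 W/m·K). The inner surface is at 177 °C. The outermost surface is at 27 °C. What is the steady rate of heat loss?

For a spherical shell R = (1/r₁ − 1/r₂)/(4πk); film R = 1/(h·4πr²). In series:
R_copper shell = (1/0.395 − 1/0.3999)/(4π×385) = 6.412×10^-6 K/W
R_ceramic-fibre blanket = (1/0.3999 − 1/0.4749)/(4π×0.102) = 0.3081 K/W
R_total = 0.3081 K/W
Q = ΔT/R_total = 150/0.3081

Q ≈ 487 W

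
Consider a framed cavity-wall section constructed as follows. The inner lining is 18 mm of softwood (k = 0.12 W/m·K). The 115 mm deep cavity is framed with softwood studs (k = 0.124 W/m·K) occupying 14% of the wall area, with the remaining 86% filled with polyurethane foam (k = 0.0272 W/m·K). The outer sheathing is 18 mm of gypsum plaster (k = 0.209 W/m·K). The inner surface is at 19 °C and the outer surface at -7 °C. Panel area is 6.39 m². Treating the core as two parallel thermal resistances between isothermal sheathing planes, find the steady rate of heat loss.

Sheathing layers in series; stud and cavity paths in parallel between them.
R_inner = 0.018/(0.12×6.39) = 0.02347 K/W
R_stud  = 0.115/(0.124×0.14×6.39) = 1.037 K/W
R_cav   = 0.115/(0.0272×0.86×6.39) = 0.7694 K/W
1/R_core = 1/R_stud + 1/R_cav → R_core = 0.4416 K/W
R_outer = 0.018/(0.209×6.39) = 0.01348 K/W
R_total = 0.4786 K/W
Q = ΔT/R_total = 26/0.4786

Q ≈ 54.3 W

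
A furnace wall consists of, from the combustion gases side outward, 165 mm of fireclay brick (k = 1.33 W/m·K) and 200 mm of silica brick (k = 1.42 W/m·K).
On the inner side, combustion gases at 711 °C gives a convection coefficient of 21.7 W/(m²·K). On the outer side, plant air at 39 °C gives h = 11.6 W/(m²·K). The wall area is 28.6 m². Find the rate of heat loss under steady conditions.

Treating each layer as a thermal resistance in series:
R_inner film = 1/(h_i·A) = 1/(21.7×28.6) = 0.001611 K/W
R_fireclay brick = L/(kA) = 0.165/(1.33×28.6) = 0.004338 K/W
R_silica brick = L/(kA) = 0.2/(1.42×28.6) = 0.004925 K/W
R_outer film = 1/(h_o·A) = 1/(11.6×28.6) = 0.003014 K/W
R_total = 0.01389 K/W
Q = ΔT / R_total = 672 / 0.01389

Q ≈ 48400 W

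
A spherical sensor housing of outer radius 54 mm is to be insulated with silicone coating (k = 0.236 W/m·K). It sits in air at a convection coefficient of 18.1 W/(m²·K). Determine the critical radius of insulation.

r_cr ≈ 26.1 mm

For a sphere r_cr = 2k/h = 2×0.236/18.1
r_cr = 26.1 mm; since the bare radius (54 mm) is above r_cr, any added insulation will reduce heat loss.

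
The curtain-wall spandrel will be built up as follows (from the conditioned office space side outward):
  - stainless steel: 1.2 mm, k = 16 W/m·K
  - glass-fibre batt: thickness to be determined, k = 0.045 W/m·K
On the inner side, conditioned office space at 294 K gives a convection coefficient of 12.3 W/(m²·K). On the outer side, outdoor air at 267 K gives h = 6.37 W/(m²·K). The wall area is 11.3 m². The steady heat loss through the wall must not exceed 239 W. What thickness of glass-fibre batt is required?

L ≈ 46.7 mm

Treating each layer as a thermal resistance in series:
R_inner film = 1/(h_i·A) = 1/(12.3×11.3) = 0.007195 K/W
R_stainless steel = L/(kA) = 0.0012/(16×11.3) = 6.637×10^-6 K/W
R_outer film = 1/(h_o·A) = 1/(6.37×11.3) = 0.01389 K/W
Sum of the known resistances R_other = 0.02109 K/W
Required total resistance R_tot = ΔT/Q_allow = 27/239 = 0.113 K/W
R_glass-fibre batt = R_tot − R_other = 0.09188 K/W
L = R·k·A = 0.09188×0.045×11.3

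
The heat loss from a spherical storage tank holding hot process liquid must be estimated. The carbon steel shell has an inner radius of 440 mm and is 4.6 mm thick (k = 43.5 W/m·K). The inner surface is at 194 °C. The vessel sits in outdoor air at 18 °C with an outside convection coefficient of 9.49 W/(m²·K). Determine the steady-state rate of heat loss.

For a spherical shell R = (1/r₁ − 1/r₂)/(4πk); film R = 1/(h·4πr²). In series:
R_carbon steel shell = (1/0.44 − 1/0.4446)/(4π×43.5) = 4.302×10^-5 K/W
R_outer film = 1/(h·4πr_o²) = 1/(9.49×4π×0.4446²) = 0.04242 K/W
R_total = 0.04246 K/W
Q = ΔT/R_total = 176/0.04246

Q ≈ 4140 W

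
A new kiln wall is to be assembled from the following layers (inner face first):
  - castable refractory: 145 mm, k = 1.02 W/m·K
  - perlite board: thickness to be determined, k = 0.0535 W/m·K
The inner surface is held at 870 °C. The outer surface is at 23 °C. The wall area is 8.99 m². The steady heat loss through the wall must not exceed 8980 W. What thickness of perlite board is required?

L ≈ 37.8 mm

Model the wall as resistances in series:
R_castable refractory = L/(kA) = 0.145/(1.02×8.99) = 0.01581 K/W
Sum of the known resistances R_other = 0.01581 K/W
Required total resistance R_tot = ΔT/Q_allow = 847/8980 = 0.09432 K/W
R_perlite board = R_tot − R_other = 0.07851 K/W
L = R·k·A = 0.07851×0.0535×8.99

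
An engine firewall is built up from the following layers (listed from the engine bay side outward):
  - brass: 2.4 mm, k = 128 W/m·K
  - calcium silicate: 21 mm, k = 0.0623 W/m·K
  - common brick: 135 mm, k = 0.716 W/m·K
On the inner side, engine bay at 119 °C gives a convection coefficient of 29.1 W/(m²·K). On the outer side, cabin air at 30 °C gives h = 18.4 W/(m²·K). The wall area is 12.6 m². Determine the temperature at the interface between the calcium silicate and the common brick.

T ≈ 65.2 °C

Series thermal resistances:
R_inner film = 1/(h_i·A) = 1/(29.1×12.6) = 0.002727 K/W
R_brass = L/(kA) = 0.0024/(128×12.6) = 1.488×10^-6 K/W
R_calcium silicate = L/(kA) = 0.021/(0.0623×12.6) = 0.02675 K/W
R_common brick = L/(kA) = 0.135/(0.716×12.6) = 0.01496 K/W
R_outer film = 1/(h_o·A) = 1/(18.4×12.6) = 0.004313 K/W
R_total = 0.04876 K/W;  Q = ΔT/R_total = 89/0.04876 = 1825 W
T_interface = T_inner − Q·ΣR(inner→interface) = 119 − 1830×0.02948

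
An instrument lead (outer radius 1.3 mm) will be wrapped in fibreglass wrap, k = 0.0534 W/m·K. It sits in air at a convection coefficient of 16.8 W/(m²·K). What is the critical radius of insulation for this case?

For a cylinder r_cr = k/h = 0.0534/16.8
r_cr = 3.18 mm; since the bare radius (1.3 mm) is below r_cr, adding a thin layer of insulation will *increase* heat loss.

r_cr ≈ 3.18 mm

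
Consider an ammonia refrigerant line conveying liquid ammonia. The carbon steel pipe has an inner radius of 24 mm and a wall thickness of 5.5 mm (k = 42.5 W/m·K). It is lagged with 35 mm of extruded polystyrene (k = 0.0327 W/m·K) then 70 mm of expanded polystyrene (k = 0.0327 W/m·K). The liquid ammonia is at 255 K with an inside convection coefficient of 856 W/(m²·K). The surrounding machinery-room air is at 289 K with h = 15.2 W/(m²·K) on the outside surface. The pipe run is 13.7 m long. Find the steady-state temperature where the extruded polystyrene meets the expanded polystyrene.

T ≈ 272 K

Cylindrical conduction, so R = ln(r₂/r₁)/(2πkL) per layer, in series:
R_inner film = 1/(h_i·2πr₁L) = 1/(856×2π×0.024×13.7) = 5.655×10^-4 K/W
R_carbon steel pipe wall = ln(29.5/24)/(2π×42.5×13.7) = 5.64×10^-5 K/W
R_extruded polystyrene = ln(64.5/29.5)/(2π×0.0327×13.7) = 0.2779 K/W
R_expanded polystyrene = ln(134.5/64.5)/(2π×0.0327×13.7) = 0.2611 K/W
R_outer film = 1/(h_o·2πr_oL) = 1/(15.2×2π×0.1345×13.7) = 0.005682 K/W
R_total = 0.5453 K/W
Q = ΔT/R_total = 34/0.5453
Q = 62.4 W
T_interface = T_inner + Q·ΣR(inner→interface) = 255 + 62.4×0.2785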